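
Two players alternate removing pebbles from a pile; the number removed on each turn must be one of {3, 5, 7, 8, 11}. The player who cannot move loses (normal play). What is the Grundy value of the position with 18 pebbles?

n :  0  1  2  3  4  5  6  7  8  9 10 11 12 13 14 15 16 17 18
G :  0  0  0  1  1  1  2  2  2  3  3  3  4  4  0  0  0  1  1

1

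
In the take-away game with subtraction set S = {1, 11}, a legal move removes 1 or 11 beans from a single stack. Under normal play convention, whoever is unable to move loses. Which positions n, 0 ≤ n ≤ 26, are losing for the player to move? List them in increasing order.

0, 2, 4, 6, 8, 10, 12, 14, 16, 18, 20, 22, 24, 26

G(0) = 0
G(1) = mex{0} = 1
G(2) = mex{1} = 0
G(3) = mex{0} = 1
G(4) = mex{1} = 0
G(5) = mex{0} = 1
G(6) = mex{1} = 0
G(7) = mex{0} = 1
G(8) = mex{1} = 0
G(9) = mex{0} = 1
G(10) = mex{1} = 0
G(11) = mex{0,0} = 1
G(12) = mex{1,1} = 0
G(13) = mex{0,0} = 1
G(14) = mex{1,1} = 0
G(15) = mex{0,0} = 1
G(16) = mex{1,1} = 0
G(17) = mex{0,0} = 1
G(18) = mex{1,1} = 0
G(19) = mex{0,0} = 1
G(20) = mex{1,1} = 0
G(21) = mex{0,0} = 1
G(22) = mex{1,1} = 0
G(23) = mex{0,0} = 1
G(24) = mex{1,1} = 0
G(25) = mex{0,0} = 1
G(26) = mex{1,1} = 0
P-positions are exactly the n with G(n) = 0.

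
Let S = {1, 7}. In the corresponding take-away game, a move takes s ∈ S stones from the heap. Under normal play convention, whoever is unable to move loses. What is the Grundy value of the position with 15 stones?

1

G(0) = 0
G(1) = mex{0} = 1
G(2) = mex{1} = 0
G(3) = mex{0} = 1
G(4) = mex{1} = 0
G(5) = mex{0} = 1
G(6) = mex{1} = 0
G(7) = mex{0,0} = 1
G(8) = mex{1,1} = 0
G(9) = mex{0,0} = 1
G(10) = mex{1,1} = 0
G(11) = mex{0,0} = 1
G(12) = mex{1,1} = 0
G(13) = mex{0,0} = 1
G(14) = mex{1,1} = 0
G(15) = mex{0,0} = 1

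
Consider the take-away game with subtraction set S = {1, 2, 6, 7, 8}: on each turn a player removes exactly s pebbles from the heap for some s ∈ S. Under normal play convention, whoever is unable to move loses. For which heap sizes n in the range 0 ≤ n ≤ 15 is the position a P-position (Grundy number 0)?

0, 3, 12, 15

n :  0  1  2  3  4  5  6  7  8  9 10 11 12 13 14 15
G :  0  1  2  0  1  2  3  4  5  3  4  5  0  1  2  0
P-positions are exactly the n with G(n) = 0.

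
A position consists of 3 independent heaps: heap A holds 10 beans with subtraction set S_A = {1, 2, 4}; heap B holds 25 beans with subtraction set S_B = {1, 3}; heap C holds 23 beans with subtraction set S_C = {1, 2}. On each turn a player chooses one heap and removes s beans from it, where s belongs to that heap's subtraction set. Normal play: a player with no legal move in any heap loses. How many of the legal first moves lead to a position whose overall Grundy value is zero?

Heap A, S = {1, 2, 4}:
n :  0  1  2  3  4  5  6  7  8  9 10
G :  0  1  2  0  1  2  0  1  2  0  1
G_A(10) = 1.
Heap B, S = {1, 3}:
n :  0  1  2  3  4  5  6  7  8  9 10 11 12 13 14 15 16 17 18 19 20 21 22 23 24 25
G :  0  1  0  1  0  1  0  1  0  1  0  1  0  1  0  1  0  1  0  1  0  1  0  1  0  1
G_B(25) = 1.
Heap C, S = {1, 2}:
G(0) = 0
G(1) = mex{0} = 1
G(2) = mex{1,0} = 2
G(3) = mex{2,1} = 0
G(4) = mex{0,2} = 1
G(5) = mex{1,0} = 2
G(6) = mex{2,1} = 0
G(7) = mex{0,2} = 1
G(8) = mex{1,0} = 2
G(9) = mex{2,1} = 0
G(10) = mex{0,2} = 1
G(11) = mex{1,0} = 2
G(12) = mex{2,1} = 0
G(13) = mex{0,2} = 1
G(14) = mex{1,0} = 2
G(15) = mex{2,1} = 0
G(16) = mex{0,2} = 1
G(17) = mex{1,0} = 2
G(18) = mex{2,1} = 0
G(19) = mex{0,2} = 1
G(20) = mex{1,0} = 2
G(21) = mex{2,1} = 0
G(22) = mex{0,2} = 1
G(23) = mex{1,0} = 2
G_C(23) = 2.
Combined Grundy value = 1 ⊕ 1 ⊕ 2 = 2.
A winning move leaves total XOR = 0, i.e. changes one component's Grundy value g to g ⊕ X where X is the current total.
Heap A: need g' = 1⊕2 = 3. Options: 10−1→G=0, 10−2→G=2, 10−4→G=0. Hits: 0.
Heap B: need g' = 1⊕2 = 3. Options: 25−1→G=0, 25−3→G=0. Hits: 0.
Heap C: need g' = 2⊕2 = 0. Options: 23−1→G=1, 23−2→G=0. Hits: 1.

1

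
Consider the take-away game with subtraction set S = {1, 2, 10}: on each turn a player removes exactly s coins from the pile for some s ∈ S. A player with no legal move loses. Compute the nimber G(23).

G(0) = 0
G(1) = mex{0} = 1
G(2) = mex{1,0} = 2
G(3) = mex{2,1} = 0
G(4) = mex{0,2} = 1
G(5) = mex{1,0} = 2
G(6) = mex{2,1} = 0
G(7) = mex{0,2} = 1
G(8) = mex{1,0} = 2
G(9) = mex{2,1} = 0
G(10) = mex{0,2,0} = 1
G(11) = mex{1,0,1} = 2
G(12) = mex{2,1,2} = 0
G(13) = mex{0,2,0} = 1
G(14) = mex{1,0,1} = 2
G(15) = mex{2,1,2} = 0
G(16) = mex{0,2,0} = 1
G(17) = mex{1,0,1} = 2
G(18) = mex{2,1,2} = 0
G(19) = mex{0,2,0} = 1
G(20) = mex{1,0,1} = 2
G(21) = mex{2,1,2} = 0
G(22) = mex{0,2,0} = 1
G(23) = mex{1,0,1} = 2

2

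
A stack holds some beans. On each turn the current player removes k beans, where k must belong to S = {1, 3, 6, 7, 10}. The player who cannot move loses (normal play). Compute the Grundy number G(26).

n :  0  1  2  3  4  5  6  7  8  9 10 11 12 13 14 15 16 17 18 19 20 21 22 23 24 25 26
G :  0  1  0  1  0  1  2  3  2  3  2  3  4  0  1  0  1  0  1  2  3  2  3  2  3  4  0

0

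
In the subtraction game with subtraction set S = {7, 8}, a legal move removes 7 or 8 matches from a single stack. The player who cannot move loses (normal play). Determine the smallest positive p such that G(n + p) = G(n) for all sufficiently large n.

G(0) = 0
G(1) = mex{} = 0
G(2) = mex{} = 0
G(3) = mex{} = 0
G(4) = mex{} = 0
G(5) = mex{} = 0
G(6) = mex{} = 0
G(7) = mex{0} = 1
G(8) = mex{0,0} = 1
G(9) = mex{0,0} = 1
G(10) = mex{0,0} = 1
G(11) = mex{0,0} = 1
G(12) = mex{0,0} = 1
G(13) = mex{0,0} = 1
G(14) = mex{1,0} = 2
G(15) = mex{1,1} = 0
G(16) = mex{1,1} = 0
G(17) = mex{1,1} = 0
G(18) = mex{1,1} = 0
G(19) = mex{1,1} = 0
G(20) = mex{1,1} = 0
G(21) = mex{2,1} = 0
G(22) = mex{0,2} = 1
G(23) = mex{0,0} = 1
G(24) = mex{0,0} = 1
G(25) = mex{0,0} = 1
G(26) = mex{0,0} = 1
G(27) = mex{0,0} = 1
G(28) = mex{0,0} = 1
G(29) = mex{1,0} = 2
G(30) = mex{1,1} = 0
G(31) = mex{1,1} = 0
G(n+15) = G(n) holds for n = 0,…,7 (a full window of length max(S) = 8), so the sequence is purely periodic with period 15.

15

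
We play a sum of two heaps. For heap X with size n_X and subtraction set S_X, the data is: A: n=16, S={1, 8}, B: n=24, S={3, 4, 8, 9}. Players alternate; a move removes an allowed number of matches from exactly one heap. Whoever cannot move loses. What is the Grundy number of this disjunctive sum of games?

1

Heap A, S = {1, 8}:
G(0) = 0
G(1) = mex{0} = 1
G(2) = mex{1} = 0
G(3) = mex{0} = 1
G(4) = mex{1} = 0
G(5) = mex{0} = 1
G(6) = mex{1} = 0
G(7) = mex{0} = 1
G(8) = mex{1,0} = 2
G(9) = mex{2,1} = 0
G(10) = mex{0,0} = 1
G(11) = mex{1,1} = 0
G(12) = mex{0,0} = 1
G(13) = mex{1,1} = 0
G(14) = mex{0,0} = 1
G(15) = mex{1,1} = 0
G(16) = mex{0,2} = 1
G_A(16) = 1.
Heap B, S = {3, 4, 8, 9}:
G(0) = 0
G(1) = mex{} = 0
G(2) = mex{} = 0
G(3) = mex{0} = 1
G(4) = mex{0,0} = 1
G(5) = mex{0,0} = 1
G(6) = mex{1,0} = 2
G(7) = mex{1,1} = 0
G(8) = mex{1,1,0} = 2
G(9) = mex{2,1,0,0} = 3
G(10) = mex{0,2,0,0} = 1
G(11) = mex{2,0,1,0} = 3
G(12) = mex{3,2,1,1} = 0
G(13) = mex{1,3,1,1} = 0
G(14) = mex{3,1,2,1} = 0
G(15) = mex{0,3,0,2} = 1
G(16) = mex{0,0,2,0} = 1
G(17) = mex{0,0,3,2} = 1
G(18) = mex{1,0,1,3} = 2
G(19) = mex{1,1,3,1} = 0
G(20) = mex{1,1,0,3} = 2
G(21) = mex{2,1,0,0} = 3
G(22) = mex{0,2,0,0} = 1
G(23) = mex{2,0,1,0} = 3
G(24) = mex{3,2,1,1} = 0
G_B(24) = 0.
Combined Grundy value = 1 ⊕ 0 = 1.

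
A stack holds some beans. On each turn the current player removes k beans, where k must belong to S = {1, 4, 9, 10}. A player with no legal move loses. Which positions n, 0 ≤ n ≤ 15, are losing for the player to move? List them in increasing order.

0, 2, 5, 7, 13

n :  0  1  2  3  4  5  6  7  8  9 10 11 12 13 14 15
G :  0  1  0  1  2  0  1  0  1  2  3  2  3  0  1  3
P-positions are exactly the n with G(n) = 0.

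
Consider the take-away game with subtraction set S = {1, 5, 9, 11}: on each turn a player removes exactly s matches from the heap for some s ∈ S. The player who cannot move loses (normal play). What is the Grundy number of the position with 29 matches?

n :  0  1  2  3  4  5  6  7  8  9 10 11 12 13 14 15 16 17 18 19 20 21 22 23 24 25 26 27 28 29
G :  0  1  0  1  0  1  0  1  0  1  0  1  0  1  0  1  0  1  0  1  0  1  0  1  0  1  0  1  0  1

1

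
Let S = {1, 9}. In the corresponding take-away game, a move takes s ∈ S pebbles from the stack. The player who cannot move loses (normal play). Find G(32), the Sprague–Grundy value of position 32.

0

n :  0  1  2  3  4  5  6  7  8  9 10 11 12 13 14 15 16 17 18 19 20 21 22 23 24 25 26 27 28 29 30 31 32
G :  0  1  0  1  0  1  0  1  0  1  0  1  0  1  0  1  0  1  0  1  0  1  0  1  0  1  0  1  0  1  0  1  0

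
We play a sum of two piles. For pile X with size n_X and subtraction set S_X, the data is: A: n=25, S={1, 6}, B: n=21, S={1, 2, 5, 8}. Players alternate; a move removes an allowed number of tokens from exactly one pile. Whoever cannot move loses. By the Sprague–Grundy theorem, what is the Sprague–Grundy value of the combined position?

0

Pile A, S = {1, 6}:
n :  0  1  2  3  4  5  6  7  8  9 10 11 12 13 14 15 16 17 18 19 20 21 22 23 24 25
G :  0  1  0  1  0  1  2  0  1  0  1  0  1  2  0  1  0  1  0  1  2  0  1  0  1  0
G_A(25) = 0.
Pile B, S = {1, 2, 5, 8}:
G(0) = 0
G(1) = mex{0} = 1
G(2) = mex{1,0} = 2
G(3) = mex{2,1} = 0
G(4) = mex{0,2} = 1
G(5) = mex{1,0,0} = 2
G(6) = mex{2,1,1} = 0
G(7) = mex{0,2,2} = 1
G(8) = mex{1,0,0,0} = 2
G(9) = mex{2,1,1,1} = 0
G(10) = mex{0,2,2,2} = 1
G(11) = mex{1,0,0,0} = 2
G(12) = mex{2,1,1,1} = 0
G(13) = mex{0,2,2,2} = 1
G(14) = mex{1,0,0,0} = 2
G(15) = mex{2,1,1,1} = 0
G(16) = mex{0,2,2,2} = 1
G(17) = mex{1,0,0,0} = 2
G(18) = mex{2,1,1,1} = 0
G(19) = mex{0,2,2,2} = 1
G(20) = mex{1,0,0,0} = 2
G(21) = mex{2,1,1,1} = 0
G_B(21) = 0.
Combined Grundy value = 0 ⊕ 0 = 0.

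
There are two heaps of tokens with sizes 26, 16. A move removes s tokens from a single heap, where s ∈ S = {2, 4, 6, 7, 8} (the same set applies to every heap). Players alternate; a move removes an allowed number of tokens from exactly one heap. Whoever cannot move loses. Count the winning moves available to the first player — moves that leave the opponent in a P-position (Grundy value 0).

0

All heaps use S = {2, 4, 6, 7, 8}:
G(0) = 0
G(1) = mex{} = 0
G(2) = mex{0} = 1
G(3) = mex{0} = 1
G(4) = mex{1,0} = 2
G(5) = mex{1,0} = 2
G(6) = mex{2,1,0} = 3
G(7) = mex{2,1,0,0} = 3
G(8) = mex{3,2,1,0,0} = 4
G(9) = mex{3,2,1,1,0} = 4
G(10) = mex{4,3,2,1,1} = 0
G(11) = mex{4,3,2,2,1} = 0
G(12) = mex{0,4,3,2,2} = 1
G(13) = mex{0,4,3,3,2} = 1
G(14) = mex{1,0,4,3,3} = 2
G(15) = mex{1,0,4,4,3} = 2
G(16) = mex{2,1,0,4,4} = 3
G(17) = mex{2,1,0,0,4} = 3
G(18) = mex{3,2,1,0,0} = 4
G(19) = mex{3,2,1,1,0} = 4
G(20) = mex{4,3,2,1,1} = 0
G(21) = mex{4,3,2,2,1} = 0
G(22) = mex{0,4,3,2,2} = 1
G(23) = mex{0,4,3,3,2} = 1
G(24) = mex{1,0,4,3,3} = 2
G(25) = mex{1,0,4,4,3} = 2
G(26) = mex{2,1,0,4,4} = 3
Heap A: G(26) = 3.
Heap B: G(16) = 3.
Combined Grundy value = 3 ⊕ 3 = 0.
A winning move leaves total XOR = 0, i.e. changes one component's Grundy value g to g ⊕ X where X is the current total.
Heap A: target g' = 3⊕0 = 3, but every legal move changes the Grundy value (mex property), so 0 moves.
Heap B: target g' = 3⊕0 = 3, but every legal move changes the Grundy value (mex property), so 0 moves.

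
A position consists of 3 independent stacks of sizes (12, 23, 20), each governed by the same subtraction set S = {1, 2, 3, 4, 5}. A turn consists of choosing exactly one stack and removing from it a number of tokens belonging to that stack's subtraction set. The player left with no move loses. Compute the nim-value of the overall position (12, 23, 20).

All stacks use S = {1, 2, 3, 4, 5}:
n :  0  1  2  3  4  5  6  7  8  9 10 11 12 13 14 15 16 17 18 19 20 21 22 23
G :  0  1  2  3  4  5  0  1  2  3  4  5  0  1  2  3  4  5  0  1  2  3  4  5
Stack A: G(12) = 0.
Stack B: G(23) = 5.
Stack C: G(20) = 2.
Combined Grundy value = 0 ⊕ 5 ⊕ 2 = 7.

7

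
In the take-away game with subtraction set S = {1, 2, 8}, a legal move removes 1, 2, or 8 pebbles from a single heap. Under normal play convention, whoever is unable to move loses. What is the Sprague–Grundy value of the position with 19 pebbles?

1

G(0) = 0
G(1) = mex{0} = 1
G(2) = mex{1,0} = 2
G(3) = mex{2,1} = 0
G(4) = mex{0,2} = 1
G(5) = mex{1,0} = 2
G(6) = mex{2,1} = 0
G(7) = mex{0,2} = 1
G(8) = mex{1,0,0} = 2
G(9) = mex{2,1,1} = 0
G(10) = mex{0,2,2} = 1
G(11) = mex{1,0,0} = 2
G(12) = mex{2,1,1} = 0
G(13) = mex{0,2,2} = 1
G(14) = mex{1,0,0} = 2
G(15) = mex{2,1,1} = 0
G(16) = mex{0,2,2} = 1
G(17) = mex{1,0,0} = 2
G(18) = mex{2,1,1} = 0
G(19) = mex{0,2,2} = 1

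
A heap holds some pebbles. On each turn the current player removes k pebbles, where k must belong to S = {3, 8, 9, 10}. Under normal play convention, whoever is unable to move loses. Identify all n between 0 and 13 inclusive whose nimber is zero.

0, 1, 2, 6, 7, 13

n :  0  1  2  3  4  5  6  7  8  9 10 11 12 13
G :  0  0  0  1  1  1  0  0  2  1  1  3  2  0
P-positions are exactly the n with G(n) = 0.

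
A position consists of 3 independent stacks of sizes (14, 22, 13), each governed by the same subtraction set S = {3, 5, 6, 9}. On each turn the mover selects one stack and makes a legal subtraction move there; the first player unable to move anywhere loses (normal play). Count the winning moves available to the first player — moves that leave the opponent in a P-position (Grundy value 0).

All stacks use S = {3, 5, 6, 9}:
G(0) = 0
G(1) = mex{} = 0
G(2) = mex{} = 0
G(3) = mex{0} = 1
G(4) = mex{0} = 1
G(5) = mex{0,0} = 1
G(6) = mex{1,0,0} = 2
G(7) = mex{1,0,0} = 2
G(8) = mex{1,1,0} = 2
G(9) = mex{2,1,1,0} = 3
G(10) = mex{2,1,1,0} = 3
G(11) = mex{2,2,1,0} = 3
G(12) = mex{3,2,2,1} = 0
G(13) = mex{3,2,2,1} = 0
G(14) = mex{3,3,2,1} = 0
G(15) = mex{0,3,3,2} = 1
G(16) = mex{0,3,3,2} = 1
G(17) = mex{0,0,3,2} = 1
G(18) = mex{1,0,0,3} = 2
G(19) = mex{1,0,0,3} = 2
G(20) = mex{1,1,0,3} = 2
G(21) = mex{2,1,1,0} = 3
G(22) = mex{2,1,1,0} = 3
Stack A: G(14) = 0.
Stack B: G(22) = 3.
Stack C: G(13) = 0.
Combined Grundy value = 0 ⊕ 3 ⊕ 0 = 3.
A winning move leaves total XOR = 0, i.e. changes one component's Grundy value g to g ⊕ X where X is the current total.
Stack A: need g' = 0⊕3 = 3. Options: 14−3→G=3, 14−5→G=3, 14−6→G=2, 14−9→G=1. Hits: 2.
Stack B: need g' = 3⊕3 = 0. Options: 22−3→G=2, 22−5→G=1, 22−6→G=1, 22−9→G=0. Hits: 1.
Stack C: need g' = 0⊕3 = 3. Options: 13−3→G=3, 13−5→G=2, 13−6→G=2, 13−9→G=1. Hits: 1.

4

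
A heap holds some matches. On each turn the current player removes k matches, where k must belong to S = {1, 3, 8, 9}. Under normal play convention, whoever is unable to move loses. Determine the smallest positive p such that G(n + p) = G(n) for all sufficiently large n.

16

G(0) = 0
G(1) = mex{0} = 1
G(2) = mex{1} = 0
G(3) = mex{0,0} = 1
G(4) = mex{1,1} = 0
G(5) = mex{0,0} = 1
G(6) = mex{1,1} = 0
G(7) = mex{0,0} = 1
G(8) = mex{1,1,0} = 2
G(9) = mex{2,0,1,0} = 3
G(10) = mex{3,1,0,1} = 2
G(11) = mex{2,2,1,0} = 3
G(12) = mex{3,3,0,1} = 2
G(13) = mex{2,2,1,0} = 3
G(14) = mex{3,3,0,1} = 2
G(15) = mex{2,2,1,0} = 3
G(16) = mex{3,3,2,1} = 0
G(17) = mex{0,2,3,2} = 1
G(18) = mex{1,3,2,3} = 0
G(19) = mex{0,0,3,2} = 1
G(20) = mex{1,1,2,3} = 0
G(21) = mex{0,0,3,2} = 1
G(22) = mex{1,1,2,3} = 0
G(23) = mex{0,0,3,2} = 1
G(24) = mex{1,1,0,3} = 2
G(25) = mex{2,0,1,0} = 3
G(26) = mex{3,1,0,1} = 2
G(27) = mex{2,2,1,0} = 3
G(28) = mex{3,3,0,1} = 2
G(29) = mex{2,2,1,0} = 3
G(30) = mex{3,3,0,1} = 2
G(31) = mex{2,2,1,0} = 3
G(32) = mex{3,3,2,1} = 0
G(33) = mex{0,2,3,2} = 1
G(n+16) = G(n) holds for n = 0,…,8 (a full window of length max(S) = 9), so the sequence is purely periodic with period 16.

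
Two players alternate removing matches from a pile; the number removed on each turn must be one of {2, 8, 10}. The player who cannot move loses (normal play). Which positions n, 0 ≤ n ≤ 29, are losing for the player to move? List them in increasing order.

G(0) = 0
G(1) = mex{} = 0
G(2) = mex{0} = 1
G(3) = mex{0} = 1
G(4) = mex{1} = 0
G(5) = mex{1} = 0
G(6) = mex{0} = 1
G(7) = mex{0} = 1
G(8) = mex{1,0} = 2
G(9) = mex{1,0} = 2
G(10) = mex{2,1,0} = 3
G(11) = mex{2,1,0} = 3
G(12) = mex{3,0,1} = 2
G(13) = mex{3,0,1} = 2
G(14) = mex{2,1,0} = 3
G(15) = mex{2,1,0} = 3
G(16) = mex{3,2,1} = 0
G(17) = mex{3,2,1} = 0
G(18) = mex{0,3,2} = 1
G(19) = mex{0,3,2} = 1
G(20) = mex{1,2,3} = 0
G(21) = mex{1,2,3} = 0
G(22) = mex{0,3,2} = 1
G(23) = mex{0,3,2} = 1
G(24) = mex{1,0,3} = 2
G(25) = mex{1,0,3} = 2
G(26) = mex{2,1,0} = 3
G(27) = mex{2,1,0} = 3
G(28) = mex{3,0,1} = 2
G(29) = mex{3,0,1} = 2
P-positions are exactly the n with G(n) = 0.

0, 1, 4, 5, 16, 17, 20, 21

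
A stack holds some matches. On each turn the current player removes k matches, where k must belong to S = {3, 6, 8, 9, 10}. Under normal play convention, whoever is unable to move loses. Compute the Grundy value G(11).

3

G(0) = 0
G(1) = mex{} = 0
G(2) = mex{} = 0
G(3) = mex{0} = 1
G(4) = mex{0} = 1
G(5) = mex{0} = 1
G(6) = mex{1,0} = 2
G(7) = mex{1,0} = 2
G(8) = mex{1,0,0} = 2
G(9) = mex{2,1,0,0} = 3
G(10) = mex{2,1,0,0,0} = 3
G(11) = mex{2,1,1,0,0} = 3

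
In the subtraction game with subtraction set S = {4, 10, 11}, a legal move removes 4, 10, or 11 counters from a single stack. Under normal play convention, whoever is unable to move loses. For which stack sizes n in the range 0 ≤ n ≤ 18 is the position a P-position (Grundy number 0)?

n :  0  1  2  3  4  5  6  7  8  9 10 11 12 13 14 15 16 17 18
G :  0  0  0  0  1  1  1  1  0  0  2  2  1  1  3  0  0  0  2
P-positions are exactly the n with G(n) = 0.

0, 1, 2, 3, 8, 9, 15, 16, 17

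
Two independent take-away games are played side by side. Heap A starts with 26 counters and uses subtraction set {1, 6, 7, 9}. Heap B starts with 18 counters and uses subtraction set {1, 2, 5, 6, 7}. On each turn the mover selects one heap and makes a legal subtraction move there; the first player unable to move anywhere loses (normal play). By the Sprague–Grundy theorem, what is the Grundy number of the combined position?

Heap A, S = {1, 6, 7, 9}:
G(0) = 0
G(1) = mex{0} = 1
G(2) = mex{1} = 0
G(3) = mex{0} = 1
G(4) = mex{1} = 0
G(5) = mex{0} = 1
G(6) = mex{1,0} = 2
G(7) = mex{2,1,0} = 3
G(8) = mex{3,0,1} = 2
G(9) = mex{2,1,0,0} = 3
G(10) = mex{3,0,1,1} = 2
G(11) = mex{2,1,0,0} = 3
G(12) = mex{3,2,1,1} = 0
G(13) = mex{0,3,2,0} = 1
G(14) = mex{1,2,3,1} = 0
G(15) = mex{0,3,2,2} = 1
G(16) = mex{1,2,3,3} = 0
G(17) = mex{0,3,2,2} = 1
G(18) = mex{1,0,3,3} = 2
G(19) = mex{2,1,0,2} = 3
G(20) = mex{3,0,1,3} = 2
G(21) = mex{2,1,0,0} = 3
G(22) = mex{3,0,1,1} = 2
G(23) = mex{2,1,0,0} = 3
G(24) = mex{3,2,1,1} = 0
G(25) = mex{0,3,2,0} = 1
G(26) = mex{1,2,3,1} = 0
G_A(26) = 0.
Heap B, S = {1, 2, 5, 6, 7}:
G(0) = 0
G(1) = mex{0} = 1
G(2) = mex{1,0} = 2
G(3) = mex{2,1} = 0
G(4) = mex{0,2} = 1
G(5) = mex{1,0,0} = 2
G(6) = mex{2,1,1,0} = 3
G(7) = mex{3,2,2,1,0} = 4
G(8) = mex{4,3,0,2,1} = 5
G(9) = mex{5,4,1,0,2} = 3
G(10) = mex{3,5,2,1,0} = 4
G(11) = mex{4,3,3,2,1} = 0
G(12) = mex{0,4,4,3,2} = 1
G(13) = mex{1,0,5,4,3} = 2
G(14) = mex{2,1,3,5,4} = 0
G(15) = mex{0,2,4,3,5} = 1
G(16) = mex{1,0,0,4,3} = 2
G(17) = mex{2,1,1,0,4} = 3
G(18) = mex{3,2,2,1,0} = 4
G_B(18) = 4.
Combined Grundy value = 0 ⊕ 4 = 4.

4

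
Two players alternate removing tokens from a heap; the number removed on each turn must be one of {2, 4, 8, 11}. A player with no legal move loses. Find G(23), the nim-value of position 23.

2

n :  0  1  2  3  4  5  6  7  8  9 10 11 12 13 14 15 16 17 18 19 20 21 22 23
G :  0  0  1  1  2  2  0  0  1  1  2  2  3  0  4  1  0  2  1  0  2  1  0  2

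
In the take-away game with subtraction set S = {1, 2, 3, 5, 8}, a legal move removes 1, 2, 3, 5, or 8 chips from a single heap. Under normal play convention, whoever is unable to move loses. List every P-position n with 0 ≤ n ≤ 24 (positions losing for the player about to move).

0, 4, 10, 14, 20, 24

n :  0  1  2  3  4  5  6  7  8  9 10 11 12 13 14 15 16 17 18 19 20 21 22 23 24
G :  0  1  2  3  0  1  2  3  4  5  0  1  2  3  0  1  2  3  4  5  0  1  2  3  0
P-positions are exactly the n with G(n) = 0.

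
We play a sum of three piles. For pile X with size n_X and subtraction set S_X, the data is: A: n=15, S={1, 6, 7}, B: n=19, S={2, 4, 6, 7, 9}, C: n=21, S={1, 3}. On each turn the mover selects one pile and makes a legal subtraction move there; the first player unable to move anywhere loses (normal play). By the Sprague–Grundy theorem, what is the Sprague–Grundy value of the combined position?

Pile A, S = {1, 6, 7}:
G(0) = 0
G(1) = mex{0} = 1
G(2) = mex{1} = 0
G(3) = mex{0} = 1
G(4) = mex{1} = 0
G(5) = mex{0} = 1
G(6) = mex{1,0} = 2
G(7) = mex{2,1,0} = 3
G(8) = mex{3,0,1} = 2
G(9) = mex{2,1,0} = 3
G(10) = mex{3,0,1} = 2
G(11) = mex{2,1,0} = 3
G(12) = mex{3,2,1} = 0
G(13) = mex{0,3,2} = 1
G(14) = mex{1,2,3} = 0
G(15) = mex{0,3,2} = 1
G_A(15) = 1.
Pile B, S = {2, 4, 6, 7, 9}:
n :  0  1  2  3  4  5  6  7  8  9 10 11 12 13 14 15 16 17 18 19
G :  0  0  1  1  2  2  3  3  4  4  5  0  0  1  1  2  2  3  3  4
G_B(19) = 4.
Pile C, S = {1, 3}:
n :  0  1  2  3  4  5  6  7  8  9 10 11 12 13 14 15 16 17 18 19 20 21
G :  0  1  0  1  0  1  0  1  0  1  0  1  0  1  0  1  0  1  0  1  0  1
G_C(21) = 1.
Combined Grundy value = 1 ⊕ 4 ⊕ 1 = 4.

4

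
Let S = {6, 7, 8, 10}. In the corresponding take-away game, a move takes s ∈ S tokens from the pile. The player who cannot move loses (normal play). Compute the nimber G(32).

n :  0  1  2  3  4  5  6  7  8  9 10 11 12 13 14 15 16 17 18 19 20 21 22 23 24 25 26 27 28 29 30 31 32
G :  0  0  0  0  0  0  1  1  1  1  1  1  2  2  2  2  0  0  0  0  0  0  1  1  1  1  1  1  2  2  2  2  0

0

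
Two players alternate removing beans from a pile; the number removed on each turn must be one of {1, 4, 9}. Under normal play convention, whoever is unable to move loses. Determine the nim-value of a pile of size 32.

G(0) = 0
G(1) = mex{0} = 1
G(2) = mex{1} = 0
G(3) = mex{0} = 1
G(4) = mex{1,0} = 2
G(5) = mex{2,1} = 0
G(6) = mex{0,0} = 1
G(7) = mex{1,1} = 0
G(8) = mex{0,2} = 1
G(9) = mex{1,0,0} = 2
G(10) = mex{2,1,1} = 0
G(11) = mex{0,0,0} = 1
G(12) = mex{1,1,1} = 0
G(13) = mex{0,2,2} = 1
G(14) = mex{1,0,0} = 2
G(15) = mex{2,1,1} = 0
G(16) = mex{0,0,0} = 1
G(17) = mex{1,1,1} = 0
G(18) = mex{0,2,2} = 1
G(19) = mex{1,0,0} = 2
G(20) = mex{2,1,1} = 0
G(21) = mex{0,0,0} = 1
G(22) = mex{1,1,1} = 0
G(23) = mex{0,2,2} = 1
G(24) = mex{1,0,0} = 2
G(25) = mex{2,1,1} = 0
G(26) = mex{0,0,0} = 1
G(27) = mex{1,1,1} = 0
G(28) = mex{0,2,2} = 1
G(29) = mex{1,0,0} = 2
G(30) = mex{2,1,1} = 0
G(31) = mex{0,0,0} = 1
G(32) = mex{1,1,1} = 0

0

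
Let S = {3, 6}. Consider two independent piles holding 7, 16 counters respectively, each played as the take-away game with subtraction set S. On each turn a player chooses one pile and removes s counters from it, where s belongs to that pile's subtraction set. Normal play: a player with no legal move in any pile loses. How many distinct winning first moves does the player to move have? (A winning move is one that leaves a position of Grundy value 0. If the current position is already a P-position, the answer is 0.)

0

All piles use S = {3, 6}:
n :  0  1  2  3  4  5  6  7  8  9 10 11 12 13 14 15 16
G :  0  0  0  1  1  1  2  2  2  0  0  0  1  1  1  2  2
Pile A: G(7) = 2.
Pile B: G(16) = 2.
Combined Grundy value = 2 ⊕ 2 = 0.
A winning move leaves total XOR = 0, i.e. changes one component's Grundy value g to g ⊕ X where X is the current total.
Pile A: target g' = 2⊕0 = 2, but every legal move changes the Grundy value (mex property), so 0 moves.
Pile B: target g' = 2⊕0 = 2, but every legal move changes the Grundy value (mex property), so 0 moves.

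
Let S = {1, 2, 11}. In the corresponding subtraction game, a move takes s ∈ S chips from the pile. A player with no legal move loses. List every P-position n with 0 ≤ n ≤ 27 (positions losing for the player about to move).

G(0) = 0
G(1) = mex{0} = 1
G(2) = mex{1,0} = 2
G(3) = mex{2,1} = 0
G(4) = mex{0,2} = 1
G(5) = mex{1,0} = 2
G(6) = mex{2,1} = 0
G(7) = mex{0,2} = 1
G(8) = mex{1,0} = 2
G(9) = mex{2,1} = 0
G(10) = mex{0,2} = 1
G(11) = mex{1,0,0} = 2
G(12) = mex{2,1,1} = 0
G(13) = mex{0,2,2} = 1
G(14) = mex{1,0,0} = 2
G(15) = mex{2,1,1} = 0
G(16) = mex{0,2,2} = 1
G(17) = mex{1,0,0} = 2
G(18) = mex{2,1,1} = 0
G(19) = mex{0,2,2} = 1
G(20) = mex{1,0,0} = 2
G(21) = mex{2,1,1} = 0
G(22) = mex{0,2,2} = 1
G(23) = mex{1,0,0} = 2
G(24) = mex{2,1,1} = 0
G(25) = mex{0,2,2} = 1
G(26) = mex{1,0,0} = 2
G(27) = mex{2,1,1} = 0
P-positions are exactly the n with G(n) = 0.

0, 3, 6, 9, 12, 15, 18, 21, 24, 27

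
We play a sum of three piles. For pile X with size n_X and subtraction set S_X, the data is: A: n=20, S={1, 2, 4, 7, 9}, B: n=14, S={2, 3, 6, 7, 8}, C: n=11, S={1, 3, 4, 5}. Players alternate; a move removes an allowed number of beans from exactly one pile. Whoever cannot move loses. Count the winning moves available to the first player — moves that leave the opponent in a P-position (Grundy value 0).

Pile A, S = {1, 2, 4, 7, 9}:
G(0) = 0
G(1) = mex{0} = 1
G(2) = mex{1,0} = 2
G(3) = mex{2,1} = 0
G(4) = mex{0,2,0} = 1
G(5) = mex{1,0,1} = 2
G(6) = mex{2,1,2} = 0
G(7) = mex{0,2,0,0} = 1
G(8) = mex{1,0,1,1} = 2
G(9) = mex{2,1,2,2,0} = 3
G(10) = mex{3,2,0,0,1} = 4
G(11) = mex{4,3,1,1,2} = 0
G(12) = mex{0,4,2,2,0} = 1
G(13) = mex{1,0,3,0,1} = 2
G(14) = mex{2,1,4,1,2} = 0
G(15) = mex{0,2,0,2,0} = 1
G(16) = mex{1,0,1,3,1} = 2
G(17) = mex{2,1,2,4,2} = 0
G(18) = mex{0,2,0,0,3} = 1
G(19) = mex{1,0,1,1,4} = 2
G(20) = mex{2,1,2,2,0} = 3
G_A(20) = 3.
Pile B, S = {2, 3, 6, 7, 8}:
n :  0  1  2  3  4  5  6  7  8  9 10 11 12 13 14
G :  0  0  1  1  2  0  3  1  2  2  0  3  1  2  0
G_B(14) = 0.
Pile C, S = {1, 3, 4, 5}:
G(0) = 0
G(1) = mex{0} = 1
G(2) = mex{1} = 0
G(3) = mex{0,0} = 1
G(4) = mex{1,1,0} = 2
G(5) = mex{2,0,1,0} = 3
G(6) = mex{3,1,0,1} = 2
G(7) = mex{2,2,1,0} = 3
G(8) = mex{3,3,2,1} = 0
G(9) = mex{0,2,3,2} = 1
G(10) = mex{1,3,2,3} = 0
G(11) = mex{0,0,3,2} = 1
G_C(11) = 1.
Combined Grundy value = 3 ⊕ 0 ⊕ 1 = 2.
A winning move leaves total XOR = 0, i.e. changes one component's Grundy value g to g ⊕ X where X is the current total.
Pile A: need g' = 3⊕2 = 1. Options: 20−1→G=2, 20−2→G=1, 20−4→G=2, 20−7→G=2, 20−9→G=0. Hits: 1.
Pile B: need g' = 0⊕2 = 2. Options: 14−2→G=1, 14−3→G=3, 14−6→G=2, 14−7→G=1, 14−8→G=3. Hits: 1.
Pile C: need g' = 1⊕2 = 3. Options: 11−1→G=0, 11−3→G=0, 11−4→G=3, 11−5→G=2. Hits: 1.

3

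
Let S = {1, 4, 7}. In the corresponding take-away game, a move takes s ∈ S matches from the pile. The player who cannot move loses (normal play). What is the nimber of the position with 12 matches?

2

n :  0  1  2  3  4  5  6  7  8  9 10 11 12
G :  0  1  0  1  2  0  1  2  0  1  0  1  2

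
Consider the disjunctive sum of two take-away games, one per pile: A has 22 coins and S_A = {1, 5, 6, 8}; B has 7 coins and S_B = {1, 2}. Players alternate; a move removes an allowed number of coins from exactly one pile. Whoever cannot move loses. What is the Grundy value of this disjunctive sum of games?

Pile A, S = {1, 5, 6, 8}:
G(0) = 0
G(1) = mex{0} = 1
G(2) = mex{1} = 0
G(3) = mex{0} = 1
G(4) = mex{1} = 0
G(5) = mex{0,0} = 1
G(6) = mex{1,1,0} = 2
G(7) = mex{2,0,1} = 3
G(8) = mex{3,1,0,0} = 2
G(9) = mex{2,0,1,1} = 3
G(10) = mex{3,1,0,0} = 2
G(11) = mex{2,2,1,1} = 0
G(12) = mex{0,3,2,0} = 1
G(13) = mex{1,2,3,1} = 0
G(14) = mex{0,3,2,2} = 1
G(15) = mex{1,2,3,3} = 0
G(16) = mex{0,0,2,2} = 1
G(17) = mex{1,1,0,3} = 2
G(18) = mex{2,0,1,2} = 3
G(19) = mex{3,1,0,0} = 2
G(20) = mex{2,0,1,1} = 3
G(21) = mex{3,1,0,0} = 2
G(22) = mex{2,2,1,1} = 0
G_A(22) = 0.
Pile B, S = {1, 2}:
G(0) = 0
G(1) = mex{0} = 1
G(2) = mex{1,0} = 2
G(3) = mex{2,1} = 0
G(4) = mex{0,2} = 1
G(5) = mex{1,0} = 2
G(6) = mex{2,1} = 0
G(7) = mex{0,2} = 1
G_B(7) = 1.
Combined Grundy value = 0 ⊕ 1 = 1.

1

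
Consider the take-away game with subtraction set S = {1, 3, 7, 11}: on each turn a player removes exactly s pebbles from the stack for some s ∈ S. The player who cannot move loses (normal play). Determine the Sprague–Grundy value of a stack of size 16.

0

n :  0  1  2  3  4  5  6  7  8  9 10 11 12 13 14 15 16
G :  0  1  0  1  0  1  0  1  0  1  0  1  0  1  0  1  0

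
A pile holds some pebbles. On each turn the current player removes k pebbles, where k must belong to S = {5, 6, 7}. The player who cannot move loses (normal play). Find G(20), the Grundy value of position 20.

G(0) = 0
G(1) = mex{} = 0
G(2) = mex{} = 0
G(3) = mex{} = 0
G(4) = mex{} = 0
G(5) = mex{0} = 1
G(6) = mex{0,0} = 1
G(7) = mex{0,0,0} = 1
G(8) = mex{0,0,0} = 1
G(9) = mex{0,0,0} = 1
G(10) = mex{1,0,0} = 2
G(11) = mex{1,1,0} = 2
G(12) = mex{1,1,1} = 0
G(13) = mex{1,1,1} = 0
G(14) = mex{1,1,1} = 0
G(15) = mex{2,1,1} = 0
G(16) = mex{2,2,1} = 0
G(17) = mex{0,2,2} = 1
G(18) = mex{0,0,2} = 1
G(19) = mex{0,0,0} = 1
G(20) = mex{0,0,0} = 1

1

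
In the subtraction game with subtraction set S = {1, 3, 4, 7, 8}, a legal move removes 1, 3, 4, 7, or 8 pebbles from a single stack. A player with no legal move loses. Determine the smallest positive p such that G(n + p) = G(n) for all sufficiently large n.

n :  0  1  2  3  4  5  6  7  8  9 10 11 12 13 14 15 16 17 18 19 20 21 22 23
G :  0  1  0  1  2  3  2  3  4  5  4  0  1  0  1  2  3  2  3  4  5  4  0  1
G(n+11) = G(n) holds for n = 0,…,7 (a full window of length max(S) = 8), so the sequence is purely periodic with period 11.

11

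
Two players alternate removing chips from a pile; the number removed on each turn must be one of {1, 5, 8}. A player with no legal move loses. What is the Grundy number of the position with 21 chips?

2

G(0) = 0
G(1) = mex{0} = 1
G(2) = mex{1} = 0
G(3) = mex{0} = 1
G(4) = mex{1} = 0
G(5) = mex{0,0} = 1
G(6) = mex{1,1} = 0
G(7) = mex{0,0} = 1
G(8) = mex{1,1,0} = 2
G(9) = mex{2,0,1} = 3
G(10) = mex{3,1,0} = 2
G(11) = mex{2,0,1} = 3
G(12) = mex{3,1,0} = 2
G(13) = mex{2,2,1} = 0
G(14) = mex{0,3,0} = 1
G(15) = mex{1,2,1} = 0
G(16) = mex{0,3,2} = 1
G(17) = mex{1,2,3} = 0
G(18) = mex{0,0,2} = 1
G(19) = mex{1,1,3} = 0
G(20) = mex{0,0,2} = 1
G(21) = mex{1,1,0} = 2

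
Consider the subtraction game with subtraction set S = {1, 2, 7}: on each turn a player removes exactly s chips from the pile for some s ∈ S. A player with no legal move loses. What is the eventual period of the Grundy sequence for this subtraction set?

G(0) = 0
G(1) = mex{0} = 1
G(2) = mex{1,0} = 2
G(3) = mex{2,1} = 0
G(4) = mex{0,2} = 1
G(5) = mex{1,0} = 2
G(6) = mex{2,1} = 0
G(7) = mex{0,2,0} = 1
G(8) = mex{1,0,1} = 2
G(9) = mex{2,1,2} = 0
G(10) = mex{0,2,0} = 1
G(11) = mex{1,0,1} = 2
G(12) = mex{2,1,2} = 0
G(13) = mex{0,2,0} = 1
G(14) = mex{1,0,1} = 2
G(n+3) = G(n) holds for n = 0,…,6 (a full window of length max(S) = 7), so the sequence is purely periodic with period 3.

3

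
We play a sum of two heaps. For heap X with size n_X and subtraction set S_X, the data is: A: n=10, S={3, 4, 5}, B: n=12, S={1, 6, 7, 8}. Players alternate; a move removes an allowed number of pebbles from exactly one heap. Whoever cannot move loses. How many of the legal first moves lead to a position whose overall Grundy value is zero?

1

Heap A, S = {3, 4, 5}:
n :  0  1  2  3  4  5  6  7  8  9 10
G :  0  0  0  1  1  1  2  2  0  0  0
G_A(10) = 0.
Heap B, S = {1, 6, 7, 8}:
n :  0  1  2  3  4  5  6  7  8  9 10 11 12
G :  0  1  0  1  0  1  2  3  2  3  2  3  4
G_B(12) = 4.
Combined Grundy value = 0 ⊕ 4 = 4.
A winning move leaves total XOR = 0, i.e. changes one component's Grundy value g to g ⊕ X where X is the current total.
Heap A: need g' = 0⊕4 = 4. Options: 10−3→G=2, 10−4→G=2, 10−5→G=1. Hits: 0.
Heap B: need g' = 4⊕4 = 0. Options: 12−1→G=3, 12−6→G=2, 12−7→G=1, 12−8→G=0. Hits: 1.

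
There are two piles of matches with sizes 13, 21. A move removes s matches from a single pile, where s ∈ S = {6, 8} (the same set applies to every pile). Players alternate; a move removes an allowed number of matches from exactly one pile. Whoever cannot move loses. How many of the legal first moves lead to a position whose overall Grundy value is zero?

2

All piles use S = {6, 8}:
G(0) = 0
G(1) = mex{} = 0
G(2) = mex{} = 0
G(3) = mex{} = 0
G(4) = mex{} = 0
G(5) = mex{} = 0
G(6) = mex{0} = 1
G(7) = mex{0} = 1
G(8) = mex{0,0} = 1
G(9) = mex{0,0} = 1
G(10) = mex{0,0} = 1
G(11) = mex{0,0} = 1
G(12) = mex{1,0} = 2
G(13) = mex{1,0} = 2
G(14) = mex{1,1} = 0
G(15) = mex{1,1} = 0
G(16) = mex{1,1} = 0
G(17) = mex{1,1} = 0
G(18) = mex{2,1} = 0
G(19) = mex{2,1} = 0
G(20) = mex{0,2} = 1
G(21) = mex{0,2} = 1
Pile A: G(13) = 2.
Pile B: G(21) = 1.
Combined Grundy value = 2 ⊕ 1 = 3.
A winning move leaves total XOR = 0, i.e. changes one component's Grundy value g to g ⊕ X where X is the current total.
Pile A: need g' = 2⊕3 = 1. Options: 13−6→G=1, 13−8→G=0. Hits: 1.
Pile B: need g' = 1⊕3 = 2. Options: 21−6→G=0, 21−8→G=2. Hits: 1.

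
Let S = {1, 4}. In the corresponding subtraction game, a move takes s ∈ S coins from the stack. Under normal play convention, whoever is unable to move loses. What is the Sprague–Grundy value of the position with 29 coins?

G(0) = 0
G(1) = mex{0} = 1
G(2) = mex{1} = 0
G(3) = mex{0} = 1
G(4) = mex{1,0} = 2
G(5) = mex{2,1} = 0
G(6) = mex{0,0} = 1
G(7) = mex{1,1} = 0
G(8) = mex{0,2} = 1
G(9) = mex{1,0} = 2
G(10) = mex{2,1} = 0
G(11) = mex{0,0} = 1
G(12) = mex{1,1} = 0
G(13) = mex{0,2} = 1
G(14) = mex{1,0} = 2
G(15) = mex{2,1} = 0
G(16) = mex{0,0} = 1
G(17) = mex{1,1} = 0
G(18) = mex{0,2} = 1
G(19) = mex{1,0} = 2
G(20) = mex{2,1} = 0
G(21) = mex{0,0} = 1
G(22) = mex{1,1} = 0
G(23) = mex{0,2} = 1
G(24) = mex{1,0} = 2
G(25) = mex{2,1} = 0
G(26) = mex{0,0} = 1
G(27) = mex{1,1} = 0
G(28) = mex{0,2} = 1
G(29) = mex{1,0} = 2

2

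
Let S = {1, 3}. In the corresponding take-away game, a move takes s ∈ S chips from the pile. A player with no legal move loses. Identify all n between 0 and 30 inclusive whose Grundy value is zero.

n :  0  1  2  3  4  5  6  7  8  9 10 11 12 13 14 15 16 17 18 19 20 21 22 23 24 25 26 27 28 29 30
G :  0  1  0  1  0  1  0  1  0  1  0  1  0  1  0  1  0  1  0  1  0  1  0  1  0  1  0  1  0  1  0
P-positions are exactly the n with G(n) = 0.

0, 2, 4, 6, 8, 10, 12, 14, 16, 18, 20, 22, 24, 26, 28, 30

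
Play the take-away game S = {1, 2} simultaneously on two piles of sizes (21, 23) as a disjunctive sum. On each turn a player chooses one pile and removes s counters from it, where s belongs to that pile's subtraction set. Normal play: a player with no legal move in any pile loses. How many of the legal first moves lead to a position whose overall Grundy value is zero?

All piles use S = {1, 2}:
n :  0  1  2  3  4  5  6  7  8  9 10 11 12 13 14 15 16 17 18 19 20 21 22 23
G :  0  1  2  0  1  2  0  1  2  0  1  2  0  1  2  0  1  2  0  1  2  0  1  2
Pile A: G(21) = 0.
Pile B: G(23) = 2.
Combined Grundy value = 0 ⊕ 2 = 2.
A winning move leaves total XOR = 0, i.e. changes one component's Grundy value g to g ⊕ X where X is the current total.
Pile A: need g' = 0⊕2 = 2. Options: 21−1→G=2, 21−2→G=1. Hits: 1.
Pile B: need g' = 2⊕2 = 0. Options: 23−1→G=1, 23−2→G=0. Hits: 1.

2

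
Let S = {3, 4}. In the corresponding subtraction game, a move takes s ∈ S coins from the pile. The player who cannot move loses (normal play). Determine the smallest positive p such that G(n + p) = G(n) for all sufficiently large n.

G(0) = 0
G(1) = mex{} = 0
G(2) = mex{} = 0
G(3) = mex{0} = 1
G(4) = mex{0,0} = 1
G(5) = mex{0,0} = 1
G(6) = mex{1,0} = 2
G(7) = mex{1,1} = 0
G(8) = mex{1,1} = 0
G(9) = mex{2,1} = 0
G(10) = mex{0,2} = 1
G(11) = mex{0,0} = 1
G(12) = mex{0,0} = 1
G(13) = mex{1,0} = 2
G(14) = mex{1,1} = 0
G(15) = mex{1,1} = 0
G(n+7) = G(n) holds for n = 0,…,3 (a full window of length max(S) = 4), so the sequence is purely periodic with period 7.

7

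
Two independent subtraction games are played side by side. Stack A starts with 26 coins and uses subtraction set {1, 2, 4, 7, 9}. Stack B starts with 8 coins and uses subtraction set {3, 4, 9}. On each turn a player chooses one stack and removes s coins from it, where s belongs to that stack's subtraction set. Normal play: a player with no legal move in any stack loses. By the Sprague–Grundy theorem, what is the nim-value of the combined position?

1

Stack A, S = {1, 2, 4, 7, 9}:
n :  0  1  2  3  4  5  6  7  8  9 10 11 12 13 14 15 16 17 18 19 20 21 22 23 24 25 26
G :  0  1  2  0  1  2  0  1  2  3  4  0  1  2  0  1  2  0  1  2  3  4  0  1  2  0  1
G_A(26) = 1.
Stack B, S = {3, 4, 9}:
G(0) = 0
G(1) = mex{} = 0
G(2) = mex{} = 0
G(3) = mex{0} = 1
G(4) = mex{0,0} = 1
G(5) = mex{0,0} = 1
G(6) = mex{1,0} = 2
G(7) = mex{1,1} = 0
G(8) = mex{1,1} = 0
G_B(8) = 0.
Combined Grundy value = 1 ⊕ 0 = 1.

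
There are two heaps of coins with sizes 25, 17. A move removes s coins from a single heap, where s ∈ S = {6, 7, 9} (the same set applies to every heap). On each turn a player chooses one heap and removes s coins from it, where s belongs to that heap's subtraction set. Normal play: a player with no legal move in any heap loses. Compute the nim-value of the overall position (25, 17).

1

All heaps use S = {6, 7, 9}:
n :  0  1  2  3  4  5  6  7  8  9 10 11 12 13 14 15 16 17 18 19 20 21 22 23 24 25
G :  0  0  0  0  0  0  1  1  1  1  1  1  2  2  2  0  0  0  0  0  0  1  1  1  1  1
Heap A: G(25) = 1.
Heap B: G(17) = 0.
Combined Grundy value = 1 ⊕ 0 = 1.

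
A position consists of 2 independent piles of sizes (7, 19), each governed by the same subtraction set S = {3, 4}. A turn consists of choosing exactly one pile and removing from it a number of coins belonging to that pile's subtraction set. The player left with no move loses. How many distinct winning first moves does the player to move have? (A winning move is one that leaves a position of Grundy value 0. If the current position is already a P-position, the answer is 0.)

4

All piles use S = {3, 4}:
G(0) = 0
G(1) = mex{} = 0
G(2) = mex{} = 0
G(3) = mex{0} = 1
G(4) = mex{0,0} = 1
G(5) = mex{0,0} = 1
G(6) = mex{1,0} = 2
G(7) = mex{1,1} = 0
G(8) = mex{1,1} = 0
G(9) = mex{2,1} = 0
G(10) = mex{0,2} = 1
G(11) = mex{0,0} = 1
G(12) = mex{0,0} = 1
G(13) = mex{1,0} = 2
G(14) = mex{1,1} = 0
G(15) = mex{1,1} = 0
G(16) = mex{2,1} = 0
G(17) = mex{0,2} = 1
G(18) = mex{0,0} = 1
G(19) = mex{0,0} = 1
Pile A: G(7) = 0.
Pile B: G(19) = 1.
Combined Grundy value = 0 ⊕ 1 = 1.
A winning move leaves total XOR = 0, i.e. changes one component's Grundy value g to g ⊕ X where X is the current total.
Pile A: need g' = 0⊕1 = 1. Options: 7−3→G=1, 7−4→G=1. Hits: 2.
Pile B: need g' = 1⊕1 = 0. Options: 19−3→G=0, 19−4→G=0. Hits: 2.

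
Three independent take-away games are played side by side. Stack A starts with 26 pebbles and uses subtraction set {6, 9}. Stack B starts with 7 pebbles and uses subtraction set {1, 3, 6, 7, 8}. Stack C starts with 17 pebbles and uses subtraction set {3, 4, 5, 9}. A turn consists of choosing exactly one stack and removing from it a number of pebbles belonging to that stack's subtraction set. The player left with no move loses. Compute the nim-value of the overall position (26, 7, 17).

Stack A, S = {6, 9}:
G(0) = 0
G(1) = mex{} = 0
G(2) = mex{} = 0
G(3) = mex{} = 0
G(4) = mex{} = 0
G(5) = mex{} = 0
G(6) = mex{0} = 1
G(7) = mex{0} = 1
G(8) = mex{0} = 1
G(9) = mex{0,0} = 1
G(10) = mex{0,0} = 1
G(11) = mex{0,0} = 1
G(12) = mex{1,0} = 2
G(13) = mex{1,0} = 2
G(14) = mex{1,0} = 2
G(15) = mex{1,1} = 0
G(16) = mex{1,1} = 0
G(17) = mex{1,1} = 0
G(18) = mex{2,1} = 0
G(19) = mex{2,1} = 0
G(20) = mex{2,1} = 0
G(21) = mex{0,2} = 1
G(22) = mex{0,2} = 1
G(23) = mex{0,2} = 1
G(24) = mex{0,0} = 1
G(25) = mex{0,0} = 1
G(26) = mex{0,0} = 1
G_A(26) = 1.
Stack B, S = {1, 3, 6, 7, 8}:
n : 0 1 2 3 4 5 6 7
G : 0 1 0 1 0 1 2 3
G_B(7) = 3.
Stack C, S = {3, 4, 5, 9}:
n :  0  1  2  3  4  5  6  7  8  9 10 11 12 13 14 15 16 17
G :  0  0  0  1  1  1  2  2  0  3  3  1  4  2  0  0  0  1
G_C(17) = 1.
Combined Grundy value = 1 ⊕ 3 ⊕ 1 = 3.

3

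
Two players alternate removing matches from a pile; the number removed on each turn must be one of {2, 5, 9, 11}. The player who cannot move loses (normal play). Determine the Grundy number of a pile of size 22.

G(0) = 0
G(1) = mex{} = 0
G(2) = mex{0} = 1
G(3) = mex{0} = 1
G(4) = mex{1} = 0
G(5) = mex{1,0} = 2
G(6) = mex{0,0} = 1
G(7) = mex{2,1} = 0
G(8) = mex{1,1} = 0
G(9) = mex{0,0,0} = 1
G(10) = mex{0,2,0} = 1
G(11) = mex{1,1,1,0} = 2
G(12) = mex{1,0,1,0} = 2
G(13) = mex{2,0,0,1} = 3
G(14) = mex{2,1,2,1} = 0
G(15) = mex{3,1,1,0} = 2
G(16) = mex{0,2,0,2} = 1
G(17) = mex{2,2,0,1} = 3
G(18) = mex{1,3,1,0} = 2
G(19) = mex{3,0,1,0} = 2
G(20) = mex{2,2,2,1} = 0
G(21) = mex{2,1,2,1} = 0
G(22) = mex{0,3,3,2} = 1

1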